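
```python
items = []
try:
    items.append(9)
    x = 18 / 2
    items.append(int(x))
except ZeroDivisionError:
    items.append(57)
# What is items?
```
[9, 9]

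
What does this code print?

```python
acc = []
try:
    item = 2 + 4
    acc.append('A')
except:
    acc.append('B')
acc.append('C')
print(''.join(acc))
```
AC

No exception, try block completes normally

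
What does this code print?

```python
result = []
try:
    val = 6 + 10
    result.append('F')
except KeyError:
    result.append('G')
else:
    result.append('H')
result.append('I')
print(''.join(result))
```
FHI

else block runs when no exception occurs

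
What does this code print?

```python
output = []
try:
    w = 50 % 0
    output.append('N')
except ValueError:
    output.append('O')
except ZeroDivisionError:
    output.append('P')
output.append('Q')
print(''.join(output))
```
PQ

ZeroDivisionError is caught by its specific handler, not ValueError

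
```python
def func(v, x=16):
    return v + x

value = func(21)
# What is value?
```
37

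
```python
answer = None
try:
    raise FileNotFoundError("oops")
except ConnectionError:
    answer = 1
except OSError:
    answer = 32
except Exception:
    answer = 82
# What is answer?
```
32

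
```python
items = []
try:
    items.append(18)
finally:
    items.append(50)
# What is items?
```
[18, 50]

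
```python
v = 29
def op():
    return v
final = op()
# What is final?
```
29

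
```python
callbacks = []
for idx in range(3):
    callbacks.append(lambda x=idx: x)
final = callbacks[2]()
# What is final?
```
2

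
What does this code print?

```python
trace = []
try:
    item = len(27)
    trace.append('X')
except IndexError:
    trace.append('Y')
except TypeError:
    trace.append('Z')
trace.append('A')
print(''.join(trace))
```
ZA

TypeError is caught by its specific handler, not IndexError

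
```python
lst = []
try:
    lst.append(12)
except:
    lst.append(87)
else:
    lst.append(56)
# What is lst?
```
[12, 56]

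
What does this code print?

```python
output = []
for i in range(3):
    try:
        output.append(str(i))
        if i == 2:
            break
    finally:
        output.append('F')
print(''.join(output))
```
0F1F2F

finally runs even when breaking out of loop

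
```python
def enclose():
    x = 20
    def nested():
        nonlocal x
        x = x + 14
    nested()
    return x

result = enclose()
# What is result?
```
34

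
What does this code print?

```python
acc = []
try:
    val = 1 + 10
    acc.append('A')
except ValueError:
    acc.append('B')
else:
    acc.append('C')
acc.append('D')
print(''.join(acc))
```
ACD

else block runs when no exception occurs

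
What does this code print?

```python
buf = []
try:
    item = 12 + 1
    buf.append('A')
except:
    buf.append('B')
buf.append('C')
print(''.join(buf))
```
AC

No exception, try block completes normally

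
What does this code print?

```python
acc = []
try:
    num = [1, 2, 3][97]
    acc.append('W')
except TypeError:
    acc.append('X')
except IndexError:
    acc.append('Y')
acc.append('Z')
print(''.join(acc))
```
YZ

IndexError is caught by its specific handler, not TypeError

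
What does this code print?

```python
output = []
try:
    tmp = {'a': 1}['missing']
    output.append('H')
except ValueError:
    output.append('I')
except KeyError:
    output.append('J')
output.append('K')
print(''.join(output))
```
JK

KeyError is caught by its specific handler, not ValueError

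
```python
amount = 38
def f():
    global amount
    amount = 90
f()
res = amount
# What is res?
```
90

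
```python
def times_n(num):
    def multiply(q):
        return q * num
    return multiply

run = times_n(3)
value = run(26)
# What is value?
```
78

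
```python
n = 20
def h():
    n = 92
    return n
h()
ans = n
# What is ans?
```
20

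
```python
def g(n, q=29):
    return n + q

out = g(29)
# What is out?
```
58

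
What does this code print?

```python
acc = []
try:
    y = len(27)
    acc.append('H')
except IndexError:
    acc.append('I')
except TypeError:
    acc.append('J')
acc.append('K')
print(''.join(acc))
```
JK

TypeError is caught by its specific handler, not IndexError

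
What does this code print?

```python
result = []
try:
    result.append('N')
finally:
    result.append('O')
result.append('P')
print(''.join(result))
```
NOP

try/finally without except, no exception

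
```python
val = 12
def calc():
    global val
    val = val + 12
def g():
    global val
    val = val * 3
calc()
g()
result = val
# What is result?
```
72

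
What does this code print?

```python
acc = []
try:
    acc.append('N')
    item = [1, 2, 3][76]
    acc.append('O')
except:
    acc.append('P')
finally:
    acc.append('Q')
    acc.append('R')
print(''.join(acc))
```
NPQR

Code before exception runs, then except, then all of finally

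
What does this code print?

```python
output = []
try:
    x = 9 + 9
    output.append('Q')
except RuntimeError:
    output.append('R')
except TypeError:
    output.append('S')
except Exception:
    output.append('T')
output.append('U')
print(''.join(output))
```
QU

No exception, try block completes normally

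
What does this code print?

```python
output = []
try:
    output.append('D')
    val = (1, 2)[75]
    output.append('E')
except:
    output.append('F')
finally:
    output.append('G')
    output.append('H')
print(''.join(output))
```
DFGH

Code before exception runs, then except, then all of finally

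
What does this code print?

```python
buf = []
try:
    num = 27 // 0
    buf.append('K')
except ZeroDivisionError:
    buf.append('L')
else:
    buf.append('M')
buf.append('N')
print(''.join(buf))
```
LN

else block skipped when exception is caught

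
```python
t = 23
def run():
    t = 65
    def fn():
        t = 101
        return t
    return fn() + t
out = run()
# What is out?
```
166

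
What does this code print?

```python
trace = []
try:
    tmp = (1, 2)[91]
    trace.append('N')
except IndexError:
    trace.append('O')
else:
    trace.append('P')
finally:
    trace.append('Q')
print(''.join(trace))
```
OQ

Exception: except runs, else skipped, finally runs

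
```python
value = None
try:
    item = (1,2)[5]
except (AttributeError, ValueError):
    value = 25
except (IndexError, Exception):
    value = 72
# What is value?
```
72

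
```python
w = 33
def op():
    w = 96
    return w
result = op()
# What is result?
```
96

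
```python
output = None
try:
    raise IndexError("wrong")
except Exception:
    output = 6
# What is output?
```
6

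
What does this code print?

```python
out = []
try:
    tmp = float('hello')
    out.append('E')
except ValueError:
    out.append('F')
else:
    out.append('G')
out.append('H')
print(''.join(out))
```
FH

else block skipped when exception is caught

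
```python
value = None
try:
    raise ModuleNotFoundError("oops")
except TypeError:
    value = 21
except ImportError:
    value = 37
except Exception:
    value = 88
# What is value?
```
37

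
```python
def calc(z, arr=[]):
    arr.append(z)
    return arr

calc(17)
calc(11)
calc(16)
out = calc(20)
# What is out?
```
[17, 11, 16, 20]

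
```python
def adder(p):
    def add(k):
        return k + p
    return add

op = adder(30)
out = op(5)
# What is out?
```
35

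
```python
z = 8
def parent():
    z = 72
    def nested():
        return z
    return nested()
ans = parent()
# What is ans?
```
72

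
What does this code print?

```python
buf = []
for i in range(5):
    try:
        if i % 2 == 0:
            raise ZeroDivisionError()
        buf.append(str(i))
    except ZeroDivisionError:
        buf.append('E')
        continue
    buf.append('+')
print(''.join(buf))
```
E1+E3+E

continue in except skips rest of loop body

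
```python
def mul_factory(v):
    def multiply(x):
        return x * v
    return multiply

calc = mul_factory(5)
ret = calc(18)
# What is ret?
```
90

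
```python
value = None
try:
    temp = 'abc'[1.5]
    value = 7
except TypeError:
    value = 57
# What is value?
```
57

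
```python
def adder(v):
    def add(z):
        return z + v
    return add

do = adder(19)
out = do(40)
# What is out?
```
59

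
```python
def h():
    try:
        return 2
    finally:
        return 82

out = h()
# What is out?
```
82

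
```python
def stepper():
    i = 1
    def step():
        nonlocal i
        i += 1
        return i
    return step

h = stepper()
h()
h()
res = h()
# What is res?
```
4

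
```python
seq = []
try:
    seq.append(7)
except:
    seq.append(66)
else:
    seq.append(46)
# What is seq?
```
[7, 46]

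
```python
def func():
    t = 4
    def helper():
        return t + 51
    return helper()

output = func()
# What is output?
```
55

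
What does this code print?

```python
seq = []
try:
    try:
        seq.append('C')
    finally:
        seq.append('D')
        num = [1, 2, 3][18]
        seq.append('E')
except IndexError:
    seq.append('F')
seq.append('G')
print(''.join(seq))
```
CDFG

Exception in inner finally caught by outer except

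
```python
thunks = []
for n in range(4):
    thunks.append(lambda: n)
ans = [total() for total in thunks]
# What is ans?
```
[3, 3, 3, 3]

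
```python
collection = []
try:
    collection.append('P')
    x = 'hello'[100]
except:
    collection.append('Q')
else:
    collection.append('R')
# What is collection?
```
['P', 'Q']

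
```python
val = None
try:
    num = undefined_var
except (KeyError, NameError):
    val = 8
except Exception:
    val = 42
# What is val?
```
8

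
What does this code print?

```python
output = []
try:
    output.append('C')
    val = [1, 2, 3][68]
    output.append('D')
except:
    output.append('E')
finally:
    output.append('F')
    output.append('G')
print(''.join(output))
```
CEFG

Code before exception runs, then except, then all of finally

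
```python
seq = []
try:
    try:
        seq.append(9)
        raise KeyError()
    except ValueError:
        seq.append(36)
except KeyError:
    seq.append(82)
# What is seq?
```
[9, 82]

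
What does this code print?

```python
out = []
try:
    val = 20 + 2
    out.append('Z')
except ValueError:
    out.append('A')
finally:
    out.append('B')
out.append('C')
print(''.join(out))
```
ZBC

finally runs after normal execution too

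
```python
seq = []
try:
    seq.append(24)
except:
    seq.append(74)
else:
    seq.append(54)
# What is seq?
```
[24, 54]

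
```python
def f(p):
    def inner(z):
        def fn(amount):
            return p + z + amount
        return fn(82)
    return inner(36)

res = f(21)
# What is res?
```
139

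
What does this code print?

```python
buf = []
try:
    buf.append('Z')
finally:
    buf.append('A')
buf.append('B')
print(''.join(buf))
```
ZAB

try/finally without except, no exception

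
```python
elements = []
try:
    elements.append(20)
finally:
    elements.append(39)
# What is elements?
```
[20, 39]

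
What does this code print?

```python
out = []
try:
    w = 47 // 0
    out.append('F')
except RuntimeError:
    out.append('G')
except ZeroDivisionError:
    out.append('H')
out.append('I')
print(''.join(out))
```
HI

ZeroDivisionError is caught by its specific handler, not RuntimeError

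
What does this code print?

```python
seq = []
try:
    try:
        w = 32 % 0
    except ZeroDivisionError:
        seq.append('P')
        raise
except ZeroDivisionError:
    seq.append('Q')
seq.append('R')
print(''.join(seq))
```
PQR

raise without argument re-raises current exception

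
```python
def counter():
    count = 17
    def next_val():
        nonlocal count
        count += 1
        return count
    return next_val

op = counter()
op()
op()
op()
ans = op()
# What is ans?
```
21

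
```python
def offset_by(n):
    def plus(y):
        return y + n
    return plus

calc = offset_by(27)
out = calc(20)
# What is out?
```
47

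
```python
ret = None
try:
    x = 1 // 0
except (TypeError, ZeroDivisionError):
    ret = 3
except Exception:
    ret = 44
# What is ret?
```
3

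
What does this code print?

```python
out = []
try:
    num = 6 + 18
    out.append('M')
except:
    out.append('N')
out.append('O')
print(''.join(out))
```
MO

No exception, try block completes normally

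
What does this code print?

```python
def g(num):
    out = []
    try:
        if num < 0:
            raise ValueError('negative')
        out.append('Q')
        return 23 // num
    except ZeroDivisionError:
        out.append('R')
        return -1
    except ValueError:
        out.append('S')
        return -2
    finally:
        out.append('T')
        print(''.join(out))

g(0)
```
QRT

num=0 causes ZeroDivisionError, caught, finally prints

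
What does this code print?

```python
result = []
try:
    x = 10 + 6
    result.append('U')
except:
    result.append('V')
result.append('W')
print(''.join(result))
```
UW

No exception, try block completes normally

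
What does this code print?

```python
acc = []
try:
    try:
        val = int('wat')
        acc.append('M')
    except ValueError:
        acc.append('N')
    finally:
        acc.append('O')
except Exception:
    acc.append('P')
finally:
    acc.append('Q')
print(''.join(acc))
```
NOQ

Both finally blocks run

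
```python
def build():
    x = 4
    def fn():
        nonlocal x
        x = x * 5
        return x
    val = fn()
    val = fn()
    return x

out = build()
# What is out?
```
100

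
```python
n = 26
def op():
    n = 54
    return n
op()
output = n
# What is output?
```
26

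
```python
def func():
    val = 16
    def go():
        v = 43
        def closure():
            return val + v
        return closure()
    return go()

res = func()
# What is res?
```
59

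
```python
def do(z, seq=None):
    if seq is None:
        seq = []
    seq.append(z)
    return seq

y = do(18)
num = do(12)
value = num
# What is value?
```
[12]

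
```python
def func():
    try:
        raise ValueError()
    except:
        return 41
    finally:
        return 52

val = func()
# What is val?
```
52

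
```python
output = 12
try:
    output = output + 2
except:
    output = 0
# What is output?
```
14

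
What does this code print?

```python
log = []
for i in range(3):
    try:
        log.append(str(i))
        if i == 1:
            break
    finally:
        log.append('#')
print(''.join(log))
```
0#1#

finally runs even when breaking out of loop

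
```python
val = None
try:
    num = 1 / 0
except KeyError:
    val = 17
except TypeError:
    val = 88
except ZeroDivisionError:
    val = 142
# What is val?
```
142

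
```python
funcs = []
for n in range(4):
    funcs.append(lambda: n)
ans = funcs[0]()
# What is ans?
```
3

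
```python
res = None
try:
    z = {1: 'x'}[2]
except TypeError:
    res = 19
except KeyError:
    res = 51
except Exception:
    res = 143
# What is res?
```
51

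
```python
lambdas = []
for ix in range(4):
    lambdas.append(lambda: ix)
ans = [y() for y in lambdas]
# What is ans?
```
[3, 3, 3, 3]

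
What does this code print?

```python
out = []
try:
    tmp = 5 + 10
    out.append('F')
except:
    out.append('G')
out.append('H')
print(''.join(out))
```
FH

No exception, try block completes normally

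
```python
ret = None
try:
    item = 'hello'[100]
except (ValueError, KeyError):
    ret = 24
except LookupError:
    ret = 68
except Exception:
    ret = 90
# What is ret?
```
68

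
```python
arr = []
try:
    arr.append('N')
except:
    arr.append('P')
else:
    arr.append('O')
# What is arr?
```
['N', 'O']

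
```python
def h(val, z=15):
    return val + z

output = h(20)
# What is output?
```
35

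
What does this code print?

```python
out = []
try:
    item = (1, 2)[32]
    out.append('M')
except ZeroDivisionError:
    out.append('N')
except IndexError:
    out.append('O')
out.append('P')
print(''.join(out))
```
OP

IndexError is caught by its specific handler, not ZeroDivisionError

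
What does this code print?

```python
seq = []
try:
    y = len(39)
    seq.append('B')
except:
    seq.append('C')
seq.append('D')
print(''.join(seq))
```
CD

Exception raised in try, caught by bare except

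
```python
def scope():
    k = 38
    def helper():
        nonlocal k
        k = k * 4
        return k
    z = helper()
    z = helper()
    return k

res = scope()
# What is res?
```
608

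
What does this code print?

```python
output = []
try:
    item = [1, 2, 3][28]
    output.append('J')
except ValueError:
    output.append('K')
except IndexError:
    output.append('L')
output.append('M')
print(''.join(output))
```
LM

IndexError is caught by its specific handler, not ValueError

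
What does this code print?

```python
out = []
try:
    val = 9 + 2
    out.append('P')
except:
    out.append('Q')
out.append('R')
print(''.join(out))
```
PR

No exception, try block completes normally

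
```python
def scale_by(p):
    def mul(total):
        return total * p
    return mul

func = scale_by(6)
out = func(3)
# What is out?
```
18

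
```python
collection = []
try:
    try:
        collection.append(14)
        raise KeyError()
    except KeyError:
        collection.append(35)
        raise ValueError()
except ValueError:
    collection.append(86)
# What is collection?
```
[14, 35, 86]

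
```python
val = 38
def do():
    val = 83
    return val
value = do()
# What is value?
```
83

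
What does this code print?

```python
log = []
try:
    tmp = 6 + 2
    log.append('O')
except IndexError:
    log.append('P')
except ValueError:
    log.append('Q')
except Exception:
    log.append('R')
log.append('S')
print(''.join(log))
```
OS

No exception, try block completes normally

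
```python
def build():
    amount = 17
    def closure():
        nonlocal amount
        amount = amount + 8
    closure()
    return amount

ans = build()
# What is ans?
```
25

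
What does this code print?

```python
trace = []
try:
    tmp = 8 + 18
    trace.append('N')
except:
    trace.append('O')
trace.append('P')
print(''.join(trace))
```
NP

No exception, try block completes normally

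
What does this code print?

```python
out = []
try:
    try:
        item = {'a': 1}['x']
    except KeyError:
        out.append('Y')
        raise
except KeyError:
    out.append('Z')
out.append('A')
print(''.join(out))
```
YZA

raise without argument re-raises current exception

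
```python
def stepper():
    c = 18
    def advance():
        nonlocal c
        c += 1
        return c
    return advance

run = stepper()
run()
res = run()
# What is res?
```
20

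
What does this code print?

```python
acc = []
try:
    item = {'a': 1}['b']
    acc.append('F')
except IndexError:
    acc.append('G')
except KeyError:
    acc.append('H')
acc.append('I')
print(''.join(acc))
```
HI

KeyError is caught by its specific handler, not IndexError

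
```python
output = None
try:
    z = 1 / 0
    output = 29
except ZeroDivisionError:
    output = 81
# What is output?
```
81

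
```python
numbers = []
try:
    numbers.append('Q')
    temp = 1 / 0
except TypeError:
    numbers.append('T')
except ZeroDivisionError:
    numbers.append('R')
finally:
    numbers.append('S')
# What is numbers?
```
['Q', 'R', 'S']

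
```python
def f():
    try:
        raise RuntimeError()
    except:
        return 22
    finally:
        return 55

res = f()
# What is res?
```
55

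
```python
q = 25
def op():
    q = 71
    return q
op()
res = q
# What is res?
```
25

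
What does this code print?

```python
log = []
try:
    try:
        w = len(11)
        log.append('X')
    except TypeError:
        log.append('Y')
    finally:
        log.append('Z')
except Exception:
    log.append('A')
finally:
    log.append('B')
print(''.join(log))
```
YZB

Both finally blocks run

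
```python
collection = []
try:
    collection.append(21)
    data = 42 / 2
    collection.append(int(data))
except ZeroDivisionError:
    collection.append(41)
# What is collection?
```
[21, 21]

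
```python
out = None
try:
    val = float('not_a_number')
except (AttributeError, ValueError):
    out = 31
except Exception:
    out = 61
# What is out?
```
31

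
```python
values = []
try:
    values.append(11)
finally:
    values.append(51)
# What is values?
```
[11, 51]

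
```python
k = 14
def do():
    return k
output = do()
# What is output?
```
14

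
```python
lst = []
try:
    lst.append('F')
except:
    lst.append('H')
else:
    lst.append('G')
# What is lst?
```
['F', 'G']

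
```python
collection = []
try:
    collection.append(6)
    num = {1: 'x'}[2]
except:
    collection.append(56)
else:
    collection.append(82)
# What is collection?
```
[6, 56]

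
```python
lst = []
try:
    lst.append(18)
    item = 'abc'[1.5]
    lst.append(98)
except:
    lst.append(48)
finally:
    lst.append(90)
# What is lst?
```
[18, 48, 90]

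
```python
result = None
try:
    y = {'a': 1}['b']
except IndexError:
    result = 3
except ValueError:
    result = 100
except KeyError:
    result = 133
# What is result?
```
133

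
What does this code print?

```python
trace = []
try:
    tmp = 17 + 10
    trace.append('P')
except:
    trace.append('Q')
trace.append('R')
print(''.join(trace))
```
PR

No exception, try block completes normally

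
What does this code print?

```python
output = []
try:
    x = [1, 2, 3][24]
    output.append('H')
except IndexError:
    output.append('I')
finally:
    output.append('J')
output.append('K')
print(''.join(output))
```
IJK

finally always runs, even after exception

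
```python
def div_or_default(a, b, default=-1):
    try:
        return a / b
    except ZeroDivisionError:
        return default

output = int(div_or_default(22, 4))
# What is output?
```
5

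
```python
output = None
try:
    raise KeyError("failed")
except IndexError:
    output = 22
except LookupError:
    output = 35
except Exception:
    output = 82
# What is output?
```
35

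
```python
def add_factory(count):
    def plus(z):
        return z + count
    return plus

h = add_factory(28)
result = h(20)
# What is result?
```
48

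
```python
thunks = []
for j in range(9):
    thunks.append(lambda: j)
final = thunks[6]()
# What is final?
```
8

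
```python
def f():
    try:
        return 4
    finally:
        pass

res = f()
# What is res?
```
4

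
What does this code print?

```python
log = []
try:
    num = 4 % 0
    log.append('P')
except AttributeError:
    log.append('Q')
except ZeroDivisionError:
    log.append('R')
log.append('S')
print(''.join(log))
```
RS

ZeroDivisionError is caught by its specific handler, not AttributeError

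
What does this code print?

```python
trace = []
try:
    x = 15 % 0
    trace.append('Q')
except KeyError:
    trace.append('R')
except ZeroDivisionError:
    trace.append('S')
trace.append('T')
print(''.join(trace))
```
ST

ZeroDivisionError is caught by its specific handler, not KeyError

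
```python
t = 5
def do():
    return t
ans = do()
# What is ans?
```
5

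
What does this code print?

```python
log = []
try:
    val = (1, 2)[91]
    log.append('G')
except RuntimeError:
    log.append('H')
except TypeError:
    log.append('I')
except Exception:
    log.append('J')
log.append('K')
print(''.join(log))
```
JK

IndexError not specifically caught, falls to Exception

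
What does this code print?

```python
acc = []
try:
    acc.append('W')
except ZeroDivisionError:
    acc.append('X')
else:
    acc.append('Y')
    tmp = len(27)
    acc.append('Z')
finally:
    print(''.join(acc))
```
WY

Try succeeds, else appends 'Y', TypeError in else is uncaught, finally prints before exception propagates ('Z' never appended)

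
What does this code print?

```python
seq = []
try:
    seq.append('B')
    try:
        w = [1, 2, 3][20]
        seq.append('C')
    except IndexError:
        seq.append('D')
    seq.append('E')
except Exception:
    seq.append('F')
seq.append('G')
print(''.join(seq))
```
BDEG

Inner exception caught by inner handler, outer continues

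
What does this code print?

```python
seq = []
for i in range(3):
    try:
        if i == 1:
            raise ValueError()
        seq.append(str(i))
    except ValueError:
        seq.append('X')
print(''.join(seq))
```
0X2

Exception on i=1 caught, loop continues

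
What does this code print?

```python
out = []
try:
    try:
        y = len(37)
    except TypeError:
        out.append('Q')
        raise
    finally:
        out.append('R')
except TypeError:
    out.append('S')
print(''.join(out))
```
QRS

finally runs before re-raised exception propagates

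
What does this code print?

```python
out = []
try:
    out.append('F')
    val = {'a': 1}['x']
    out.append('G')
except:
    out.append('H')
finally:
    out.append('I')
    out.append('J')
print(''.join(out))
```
FHIJ

Code before exception runs, then except, then all of finally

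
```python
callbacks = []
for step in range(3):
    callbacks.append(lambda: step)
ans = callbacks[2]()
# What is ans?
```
2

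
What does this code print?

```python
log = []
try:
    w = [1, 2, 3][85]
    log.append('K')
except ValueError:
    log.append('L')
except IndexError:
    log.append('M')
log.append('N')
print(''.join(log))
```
MN

IndexError is caught by its specific handler, not ValueError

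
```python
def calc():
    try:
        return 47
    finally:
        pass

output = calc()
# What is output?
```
47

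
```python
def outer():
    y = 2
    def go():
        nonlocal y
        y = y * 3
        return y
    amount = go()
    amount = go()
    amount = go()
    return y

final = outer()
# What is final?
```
54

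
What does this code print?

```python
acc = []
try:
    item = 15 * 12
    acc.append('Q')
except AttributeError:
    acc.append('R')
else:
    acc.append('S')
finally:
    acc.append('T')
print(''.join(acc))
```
QST

else runs before finally when no exception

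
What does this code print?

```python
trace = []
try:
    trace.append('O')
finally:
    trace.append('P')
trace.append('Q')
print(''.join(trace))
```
OPQ

try/finally without except, no exception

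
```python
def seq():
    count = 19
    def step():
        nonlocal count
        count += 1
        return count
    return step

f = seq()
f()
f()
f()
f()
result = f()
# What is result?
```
24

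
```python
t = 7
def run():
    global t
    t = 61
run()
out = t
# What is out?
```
61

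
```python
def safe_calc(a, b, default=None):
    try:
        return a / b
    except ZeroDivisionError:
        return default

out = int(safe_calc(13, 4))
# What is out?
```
3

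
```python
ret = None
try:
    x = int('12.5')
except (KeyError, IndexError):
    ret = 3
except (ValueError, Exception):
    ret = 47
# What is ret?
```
47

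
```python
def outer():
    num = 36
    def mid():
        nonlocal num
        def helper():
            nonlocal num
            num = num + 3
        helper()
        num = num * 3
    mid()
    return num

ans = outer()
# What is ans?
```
117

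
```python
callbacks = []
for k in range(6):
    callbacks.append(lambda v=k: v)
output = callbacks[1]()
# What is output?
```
1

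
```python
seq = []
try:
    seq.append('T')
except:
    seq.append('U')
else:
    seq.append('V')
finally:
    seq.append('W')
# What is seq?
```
['T', 'V', 'W']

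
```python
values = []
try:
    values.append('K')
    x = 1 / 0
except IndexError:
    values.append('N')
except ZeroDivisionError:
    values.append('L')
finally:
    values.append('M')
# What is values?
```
['K', 'L', 'M']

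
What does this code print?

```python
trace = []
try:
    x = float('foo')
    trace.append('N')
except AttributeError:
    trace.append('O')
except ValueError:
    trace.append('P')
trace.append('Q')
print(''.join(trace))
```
PQ

ValueError is caught by its specific handler, not AttributeError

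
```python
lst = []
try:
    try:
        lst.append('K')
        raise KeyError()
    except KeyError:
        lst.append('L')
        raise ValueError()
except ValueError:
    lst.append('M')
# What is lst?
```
['K', 'L', 'M']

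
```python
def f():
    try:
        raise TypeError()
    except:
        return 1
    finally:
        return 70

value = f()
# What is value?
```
70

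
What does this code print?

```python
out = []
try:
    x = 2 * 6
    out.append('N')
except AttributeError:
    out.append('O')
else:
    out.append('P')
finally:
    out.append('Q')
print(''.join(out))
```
NPQ

else runs before finally when no exception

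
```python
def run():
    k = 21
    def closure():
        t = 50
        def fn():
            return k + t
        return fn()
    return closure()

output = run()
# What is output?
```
71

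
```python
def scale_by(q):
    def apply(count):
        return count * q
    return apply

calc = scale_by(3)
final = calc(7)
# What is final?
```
21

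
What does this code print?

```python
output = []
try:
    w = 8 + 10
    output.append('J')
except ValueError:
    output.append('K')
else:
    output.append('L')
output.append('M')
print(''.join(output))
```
JLM

else block runs when no exception occurs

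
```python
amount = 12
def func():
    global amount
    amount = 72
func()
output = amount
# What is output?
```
72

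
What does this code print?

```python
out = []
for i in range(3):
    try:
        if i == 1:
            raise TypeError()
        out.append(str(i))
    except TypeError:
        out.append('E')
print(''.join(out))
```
0E2

Exception on i=1 caught, loop continues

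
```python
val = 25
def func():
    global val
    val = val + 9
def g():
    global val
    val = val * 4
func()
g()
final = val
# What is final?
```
136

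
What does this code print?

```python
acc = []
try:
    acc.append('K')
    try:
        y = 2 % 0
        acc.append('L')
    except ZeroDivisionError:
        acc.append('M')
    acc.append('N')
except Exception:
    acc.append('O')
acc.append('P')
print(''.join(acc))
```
KMNP

Inner exception caught by inner handler, outer continues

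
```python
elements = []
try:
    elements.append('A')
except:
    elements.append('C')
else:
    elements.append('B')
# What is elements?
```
['A', 'B']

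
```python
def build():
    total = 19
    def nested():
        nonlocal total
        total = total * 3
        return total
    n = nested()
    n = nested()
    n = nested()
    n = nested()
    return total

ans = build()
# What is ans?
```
1539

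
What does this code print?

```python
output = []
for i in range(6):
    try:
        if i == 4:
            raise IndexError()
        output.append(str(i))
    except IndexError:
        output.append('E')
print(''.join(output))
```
0123E5

Exception on i=4 caught, loop continues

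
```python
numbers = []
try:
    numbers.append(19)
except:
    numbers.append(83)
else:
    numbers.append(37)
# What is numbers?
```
[19, 37]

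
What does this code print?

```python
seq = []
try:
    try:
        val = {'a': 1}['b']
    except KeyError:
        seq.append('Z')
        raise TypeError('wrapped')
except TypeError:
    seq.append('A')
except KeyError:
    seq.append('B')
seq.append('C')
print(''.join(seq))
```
ZAC

TypeError raised and caught, original KeyError not re-raised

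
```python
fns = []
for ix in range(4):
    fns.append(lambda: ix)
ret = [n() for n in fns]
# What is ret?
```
[3, 3, 3, 3]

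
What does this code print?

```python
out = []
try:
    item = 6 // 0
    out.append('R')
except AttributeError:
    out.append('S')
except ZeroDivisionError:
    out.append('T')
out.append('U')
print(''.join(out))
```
TU

ZeroDivisionError is caught by its specific handler, not AttributeError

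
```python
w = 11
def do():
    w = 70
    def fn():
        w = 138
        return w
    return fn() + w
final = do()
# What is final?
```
208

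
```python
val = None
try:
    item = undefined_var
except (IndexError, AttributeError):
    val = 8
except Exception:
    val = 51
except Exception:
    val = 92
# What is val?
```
51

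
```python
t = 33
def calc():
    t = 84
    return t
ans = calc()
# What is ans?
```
84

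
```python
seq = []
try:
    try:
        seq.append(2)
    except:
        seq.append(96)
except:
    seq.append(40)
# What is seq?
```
[2]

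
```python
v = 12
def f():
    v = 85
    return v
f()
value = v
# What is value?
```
12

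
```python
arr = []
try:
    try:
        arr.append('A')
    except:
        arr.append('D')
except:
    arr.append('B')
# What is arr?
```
['A']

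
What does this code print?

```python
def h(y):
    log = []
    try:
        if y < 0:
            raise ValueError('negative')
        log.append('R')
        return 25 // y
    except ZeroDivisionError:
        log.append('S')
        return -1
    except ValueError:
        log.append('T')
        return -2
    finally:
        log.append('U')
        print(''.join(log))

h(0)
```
RSU

y=0 causes ZeroDivisionError, caught, finally prints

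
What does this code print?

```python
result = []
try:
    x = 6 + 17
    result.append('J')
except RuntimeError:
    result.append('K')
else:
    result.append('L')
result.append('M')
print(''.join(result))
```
JLM

else block runs when no exception occurs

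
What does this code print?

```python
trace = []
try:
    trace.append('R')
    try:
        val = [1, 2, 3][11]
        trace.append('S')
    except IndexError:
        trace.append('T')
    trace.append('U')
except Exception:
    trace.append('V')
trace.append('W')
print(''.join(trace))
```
RTUW

Inner exception caught by inner handler, outer continues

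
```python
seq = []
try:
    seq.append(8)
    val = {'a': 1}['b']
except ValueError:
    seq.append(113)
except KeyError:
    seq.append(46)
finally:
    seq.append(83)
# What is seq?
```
[8, 46, 83]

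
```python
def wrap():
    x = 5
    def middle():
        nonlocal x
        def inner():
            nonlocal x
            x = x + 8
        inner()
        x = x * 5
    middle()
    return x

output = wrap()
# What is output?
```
65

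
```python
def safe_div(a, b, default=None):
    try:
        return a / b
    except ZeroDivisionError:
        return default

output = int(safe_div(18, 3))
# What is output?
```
6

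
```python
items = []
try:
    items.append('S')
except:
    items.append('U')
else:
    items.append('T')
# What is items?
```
['S', 'T']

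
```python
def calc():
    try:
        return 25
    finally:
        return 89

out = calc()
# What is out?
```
89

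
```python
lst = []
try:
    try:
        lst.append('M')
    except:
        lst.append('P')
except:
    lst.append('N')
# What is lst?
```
['M']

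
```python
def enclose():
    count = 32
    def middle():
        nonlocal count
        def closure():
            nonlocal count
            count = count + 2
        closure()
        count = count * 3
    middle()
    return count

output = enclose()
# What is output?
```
102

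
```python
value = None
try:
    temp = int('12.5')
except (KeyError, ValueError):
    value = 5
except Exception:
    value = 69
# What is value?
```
5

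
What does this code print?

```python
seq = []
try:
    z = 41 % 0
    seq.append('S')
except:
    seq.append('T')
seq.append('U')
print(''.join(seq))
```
TU

Exception raised in try, caught by bare except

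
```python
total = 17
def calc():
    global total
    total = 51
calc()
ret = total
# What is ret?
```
51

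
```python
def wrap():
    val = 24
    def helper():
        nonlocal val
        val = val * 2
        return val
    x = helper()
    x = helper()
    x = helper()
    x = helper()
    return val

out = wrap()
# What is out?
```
384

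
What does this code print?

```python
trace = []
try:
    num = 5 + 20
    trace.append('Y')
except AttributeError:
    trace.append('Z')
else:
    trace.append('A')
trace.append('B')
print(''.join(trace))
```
YAB

else block runs when no exception occurs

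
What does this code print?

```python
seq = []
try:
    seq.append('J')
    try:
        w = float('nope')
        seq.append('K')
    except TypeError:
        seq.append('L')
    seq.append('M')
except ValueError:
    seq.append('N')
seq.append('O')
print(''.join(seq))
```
JNO

Inner handler doesn't match, propagates to outer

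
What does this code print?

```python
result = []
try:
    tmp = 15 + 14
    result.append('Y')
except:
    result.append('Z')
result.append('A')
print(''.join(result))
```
YA

No exception, try block completes normally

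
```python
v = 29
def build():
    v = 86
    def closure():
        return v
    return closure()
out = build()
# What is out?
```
86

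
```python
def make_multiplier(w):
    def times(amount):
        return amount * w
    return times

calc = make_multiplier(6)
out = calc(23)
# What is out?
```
138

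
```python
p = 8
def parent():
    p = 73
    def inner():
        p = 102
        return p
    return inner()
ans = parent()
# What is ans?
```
102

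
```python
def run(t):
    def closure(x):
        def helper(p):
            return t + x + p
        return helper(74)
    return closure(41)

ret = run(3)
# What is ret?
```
118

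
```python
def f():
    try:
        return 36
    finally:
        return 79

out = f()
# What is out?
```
79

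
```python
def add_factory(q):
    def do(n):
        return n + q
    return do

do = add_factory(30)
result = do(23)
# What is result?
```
53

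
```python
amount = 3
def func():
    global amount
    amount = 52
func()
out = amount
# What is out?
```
52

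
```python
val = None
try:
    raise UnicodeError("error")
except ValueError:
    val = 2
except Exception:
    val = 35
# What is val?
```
2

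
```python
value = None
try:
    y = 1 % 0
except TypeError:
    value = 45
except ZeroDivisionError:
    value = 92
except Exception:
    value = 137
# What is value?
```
92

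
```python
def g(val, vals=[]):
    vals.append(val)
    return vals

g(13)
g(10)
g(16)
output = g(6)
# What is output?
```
[13, 10, 16, 6]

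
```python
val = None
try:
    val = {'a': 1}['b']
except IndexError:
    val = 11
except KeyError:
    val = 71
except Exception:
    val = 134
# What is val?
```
71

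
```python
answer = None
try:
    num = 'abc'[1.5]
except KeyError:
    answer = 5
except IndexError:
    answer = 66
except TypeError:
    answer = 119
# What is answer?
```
119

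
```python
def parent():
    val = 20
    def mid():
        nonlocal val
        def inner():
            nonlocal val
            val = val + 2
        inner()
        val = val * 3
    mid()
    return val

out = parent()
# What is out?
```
66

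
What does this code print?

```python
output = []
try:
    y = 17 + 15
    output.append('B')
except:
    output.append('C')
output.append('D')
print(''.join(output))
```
BD

No exception, try block completes normally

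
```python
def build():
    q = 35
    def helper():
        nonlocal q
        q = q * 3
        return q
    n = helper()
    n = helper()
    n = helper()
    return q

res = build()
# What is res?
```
945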